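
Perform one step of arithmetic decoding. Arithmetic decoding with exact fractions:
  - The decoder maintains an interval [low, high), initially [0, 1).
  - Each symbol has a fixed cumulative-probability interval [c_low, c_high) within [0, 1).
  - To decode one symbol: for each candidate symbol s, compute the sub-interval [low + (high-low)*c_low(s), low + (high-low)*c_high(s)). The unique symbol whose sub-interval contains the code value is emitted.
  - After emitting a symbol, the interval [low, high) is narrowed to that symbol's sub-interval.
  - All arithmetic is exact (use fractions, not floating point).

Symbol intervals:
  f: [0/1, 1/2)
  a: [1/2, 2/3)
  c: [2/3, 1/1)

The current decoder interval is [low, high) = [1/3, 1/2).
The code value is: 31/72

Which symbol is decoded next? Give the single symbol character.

Answer: a

Derivation:
Interval width = high − low = 1/2 − 1/3 = 1/6
Scaled code = (code − low) / width = (31/72 − 1/3) / 1/6 = 7/12
  f: [0/1, 1/2) 
  a: [1/2, 2/3) ← scaled code falls here ✓
  c: [2/3, 1/1) 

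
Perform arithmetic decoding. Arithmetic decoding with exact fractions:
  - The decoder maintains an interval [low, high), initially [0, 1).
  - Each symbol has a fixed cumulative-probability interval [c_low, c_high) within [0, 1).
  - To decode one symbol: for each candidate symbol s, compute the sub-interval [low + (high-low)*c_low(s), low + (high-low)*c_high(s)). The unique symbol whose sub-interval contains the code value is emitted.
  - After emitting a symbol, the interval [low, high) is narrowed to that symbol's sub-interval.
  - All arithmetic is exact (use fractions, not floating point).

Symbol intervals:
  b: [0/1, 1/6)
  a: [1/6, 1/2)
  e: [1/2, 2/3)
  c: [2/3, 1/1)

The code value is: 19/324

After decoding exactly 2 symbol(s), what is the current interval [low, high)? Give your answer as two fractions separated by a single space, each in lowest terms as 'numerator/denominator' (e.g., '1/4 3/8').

Step 1: interval [0/1, 1/1), width = 1/1 - 0/1 = 1/1
  'b': [0/1 + 1/1*0/1, 0/1 + 1/1*1/6) = [0/1, 1/6) <- contains code 19/324
  'a': [0/1 + 1/1*1/6, 0/1 + 1/1*1/2) = [1/6, 1/2)
  'e': [0/1 + 1/1*1/2, 0/1 + 1/1*2/3) = [1/2, 2/3)
  'c': [0/1 + 1/1*2/3, 0/1 + 1/1*1/1) = [2/3, 1/1)
  emit 'b', narrow to [0/1, 1/6)
Step 2: interval [0/1, 1/6), width = 1/6 - 0/1 = 1/6
  'b': [0/1 + 1/6*0/1, 0/1 + 1/6*1/6) = [0/1, 1/36)
  'a': [0/1 + 1/6*1/6, 0/1 + 1/6*1/2) = [1/36, 1/12) <- contains code 19/324
  'e': [0/1 + 1/6*1/2, 0/1 + 1/6*2/3) = [1/12, 1/9)
  'c': [0/1 + 1/6*2/3, 0/1 + 1/6*1/1) = [1/9, 1/6)
  emit 'a', narrow to [1/36, 1/12)

Answer: 1/36 1/12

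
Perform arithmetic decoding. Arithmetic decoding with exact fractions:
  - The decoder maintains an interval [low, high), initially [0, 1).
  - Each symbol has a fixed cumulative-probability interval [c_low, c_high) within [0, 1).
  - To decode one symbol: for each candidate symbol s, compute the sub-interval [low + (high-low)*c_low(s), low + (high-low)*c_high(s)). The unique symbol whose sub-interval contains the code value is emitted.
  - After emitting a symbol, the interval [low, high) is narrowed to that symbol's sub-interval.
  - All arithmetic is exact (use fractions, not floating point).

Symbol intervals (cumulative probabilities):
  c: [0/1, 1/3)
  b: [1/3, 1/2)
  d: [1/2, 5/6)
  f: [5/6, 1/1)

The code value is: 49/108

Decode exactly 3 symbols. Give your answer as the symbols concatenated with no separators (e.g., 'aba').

Step 1: interval [0/1, 1/1), width = 1/1 - 0/1 = 1/1
  'c': [0/1 + 1/1*0/1, 0/1 + 1/1*1/3) = [0/1, 1/3)
  'b': [0/1 + 1/1*1/3, 0/1 + 1/1*1/2) = [1/3, 1/2) <- contains code 49/108
  'd': [0/1 + 1/1*1/2, 0/1 + 1/1*5/6) = [1/2, 5/6)
  'f': [0/1 + 1/1*5/6, 0/1 + 1/1*1/1) = [5/6, 1/1)
  emit 'b', narrow to [1/3, 1/2)
Step 2: interval [1/3, 1/2), width = 1/2 - 1/3 = 1/6
  'c': [1/3 + 1/6*0/1, 1/3 + 1/6*1/3) = [1/3, 7/18)
  'b': [1/3 + 1/6*1/3, 1/3 + 1/6*1/2) = [7/18, 5/12)
  'd': [1/3 + 1/6*1/2, 1/3 + 1/6*5/6) = [5/12, 17/36) <- contains code 49/108
  'f': [1/3 + 1/6*5/6, 1/3 + 1/6*1/1) = [17/36, 1/2)
  emit 'd', narrow to [5/12, 17/36)
Step 3: interval [5/12, 17/36), width = 17/36 - 5/12 = 1/18
  'c': [5/12 + 1/18*0/1, 5/12 + 1/18*1/3) = [5/12, 47/108)
  'b': [5/12 + 1/18*1/3, 5/12 + 1/18*1/2) = [47/108, 4/9)
  'd': [5/12 + 1/18*1/2, 5/12 + 1/18*5/6) = [4/9, 25/54) <- contains code 49/108
  'f': [5/12 + 1/18*5/6, 5/12 + 1/18*1/1) = [25/54, 17/36)
  emit 'd', narrow to [4/9, 25/54)

Answer: bdd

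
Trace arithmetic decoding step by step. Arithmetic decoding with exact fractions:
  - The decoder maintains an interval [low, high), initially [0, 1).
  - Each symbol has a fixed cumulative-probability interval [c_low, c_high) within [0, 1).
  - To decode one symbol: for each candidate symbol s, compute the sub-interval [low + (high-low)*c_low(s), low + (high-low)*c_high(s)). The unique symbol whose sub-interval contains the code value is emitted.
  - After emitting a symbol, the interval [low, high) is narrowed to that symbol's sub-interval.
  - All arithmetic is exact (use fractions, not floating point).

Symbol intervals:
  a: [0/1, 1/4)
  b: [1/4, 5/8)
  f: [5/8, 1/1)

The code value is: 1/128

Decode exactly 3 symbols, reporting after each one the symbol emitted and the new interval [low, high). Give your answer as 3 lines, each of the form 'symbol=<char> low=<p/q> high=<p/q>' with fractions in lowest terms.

Step 1: interval [0/1, 1/1), width = 1/1 - 0/1 = 1/1
  'a': [0/1 + 1/1*0/1, 0/1 + 1/1*1/4) = [0/1, 1/4) <- contains code 1/128
  'b': [0/1 + 1/1*1/4, 0/1 + 1/1*5/8) = [1/4, 5/8)
  'f': [0/1 + 1/1*5/8, 0/1 + 1/1*1/1) = [5/8, 1/1)
  emit 'a', narrow to [0/1, 1/4)
Step 2: interval [0/1, 1/4), width = 1/4 - 0/1 = 1/4
  'a': [0/1 + 1/4*0/1, 0/1 + 1/4*1/4) = [0/1, 1/16) <- contains code 1/128
  'b': [0/1 + 1/4*1/4, 0/1 + 1/4*5/8) = [1/16, 5/32)
  'f': [0/1 + 1/4*5/8, 0/1 + 1/4*1/1) = [5/32, 1/4)
  emit 'a', narrow to [0/1, 1/16)
Step 3: interval [0/1, 1/16), width = 1/16 - 0/1 = 1/16
  'a': [0/1 + 1/16*0/1, 0/1 + 1/16*1/4) = [0/1, 1/64) <- contains code 1/128
  'b': [0/1 + 1/16*1/4, 0/1 + 1/16*5/8) = [1/64, 5/128)
  'f': [0/1 + 1/16*5/8, 0/1 + 1/16*1/1) = [5/128, 1/16)
  emit 'a', narrow to [0/1, 1/64)

Answer: symbol=a low=0/1 high=1/4
symbol=a low=0/1 high=1/16
symbol=a low=0/1 high=1/64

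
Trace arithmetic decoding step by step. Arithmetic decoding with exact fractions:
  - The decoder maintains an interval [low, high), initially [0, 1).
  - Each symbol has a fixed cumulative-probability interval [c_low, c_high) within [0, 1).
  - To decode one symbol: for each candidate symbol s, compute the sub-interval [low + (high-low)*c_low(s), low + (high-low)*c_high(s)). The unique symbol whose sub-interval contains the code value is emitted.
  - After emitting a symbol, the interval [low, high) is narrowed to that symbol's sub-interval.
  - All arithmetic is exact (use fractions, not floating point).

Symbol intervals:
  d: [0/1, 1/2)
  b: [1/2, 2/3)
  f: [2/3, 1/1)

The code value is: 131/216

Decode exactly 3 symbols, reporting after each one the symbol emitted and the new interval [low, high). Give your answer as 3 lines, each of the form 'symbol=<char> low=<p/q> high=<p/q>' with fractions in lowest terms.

Step 1: interval [0/1, 1/1), width = 1/1 - 0/1 = 1/1
  'd': [0/1 + 1/1*0/1, 0/1 + 1/1*1/2) = [0/1, 1/2)
  'b': [0/1 + 1/1*1/2, 0/1 + 1/1*2/3) = [1/2, 2/3) <- contains code 131/216
  'f': [0/1 + 1/1*2/3, 0/1 + 1/1*1/1) = [2/3, 1/1)
  emit 'b', narrow to [1/2, 2/3)
Step 2: interval [1/2, 2/3), width = 2/3 - 1/2 = 1/6
  'd': [1/2 + 1/6*0/1, 1/2 + 1/6*1/2) = [1/2, 7/12)
  'b': [1/2 + 1/6*1/2, 1/2 + 1/6*2/3) = [7/12, 11/18) <- contains code 131/216
  'f': [1/2 + 1/6*2/3, 1/2 + 1/6*1/1) = [11/18, 2/3)
  emit 'b', narrow to [7/12, 11/18)
Step 3: interval [7/12, 11/18), width = 11/18 - 7/12 = 1/36
  'd': [7/12 + 1/36*0/1, 7/12 + 1/36*1/2) = [7/12, 43/72)
  'b': [7/12 + 1/36*1/2, 7/12 + 1/36*2/3) = [43/72, 65/108)
  'f': [7/12 + 1/36*2/3, 7/12 + 1/36*1/1) = [65/108, 11/18) <- contains code 131/216
  emit 'f', narrow to [65/108, 11/18)

Answer: symbol=b low=1/2 high=2/3
symbol=b low=7/12 high=11/18
symbol=f low=65/108 high=11/18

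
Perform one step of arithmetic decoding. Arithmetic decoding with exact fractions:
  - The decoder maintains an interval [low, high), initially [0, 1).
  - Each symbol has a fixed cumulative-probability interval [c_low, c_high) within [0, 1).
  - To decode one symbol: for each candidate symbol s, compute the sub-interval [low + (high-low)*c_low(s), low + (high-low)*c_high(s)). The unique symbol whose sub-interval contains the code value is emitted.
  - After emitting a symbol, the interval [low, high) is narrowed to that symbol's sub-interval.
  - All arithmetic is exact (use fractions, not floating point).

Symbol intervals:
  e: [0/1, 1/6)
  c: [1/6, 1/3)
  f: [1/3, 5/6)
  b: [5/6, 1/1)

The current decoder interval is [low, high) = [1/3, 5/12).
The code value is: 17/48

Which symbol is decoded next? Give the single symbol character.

Answer: c

Derivation:
Interval width = high − low = 5/12 − 1/3 = 1/12
Scaled code = (code − low) / width = (17/48 − 1/3) / 1/12 = 1/4
  e: [0/1, 1/6) 
  c: [1/6, 1/3) ← scaled code falls here ✓
  f: [1/3, 5/6) 
  b: [5/6, 1/1) 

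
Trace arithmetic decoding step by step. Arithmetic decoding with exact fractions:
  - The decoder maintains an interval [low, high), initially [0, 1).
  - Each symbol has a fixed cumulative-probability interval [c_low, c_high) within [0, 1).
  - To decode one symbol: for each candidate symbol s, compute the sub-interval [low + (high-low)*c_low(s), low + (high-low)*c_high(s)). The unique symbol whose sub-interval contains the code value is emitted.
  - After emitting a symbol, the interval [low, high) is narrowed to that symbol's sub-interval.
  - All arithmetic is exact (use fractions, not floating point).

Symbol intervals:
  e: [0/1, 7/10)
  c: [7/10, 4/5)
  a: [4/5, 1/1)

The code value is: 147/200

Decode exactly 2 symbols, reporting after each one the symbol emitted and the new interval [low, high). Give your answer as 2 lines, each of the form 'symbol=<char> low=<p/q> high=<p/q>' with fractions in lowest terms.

Answer: symbol=c low=7/10 high=4/5
symbol=e low=7/10 high=77/100

Derivation:
Step 1: interval [0/1, 1/1), width = 1/1 - 0/1 = 1/1
  'e': [0/1 + 1/1*0/1, 0/1 + 1/1*7/10) = [0/1, 7/10)
  'c': [0/1 + 1/1*7/10, 0/1 + 1/1*4/5) = [7/10, 4/5) <- contains code 147/200
  'a': [0/1 + 1/1*4/5, 0/1 + 1/1*1/1) = [4/5, 1/1)
  emit 'c', narrow to [7/10, 4/5)
Step 2: interval [7/10, 4/5), width = 4/5 - 7/10 = 1/10
  'e': [7/10 + 1/10*0/1, 7/10 + 1/10*7/10) = [7/10, 77/100) <- contains code 147/200
  'c': [7/10 + 1/10*7/10, 7/10 + 1/10*4/5) = [77/100, 39/50)
  'a': [7/10 + 1/10*4/5, 7/10 + 1/10*1/1) = [39/50, 4/5)
  emit 'e', narrow to [7/10, 77/100)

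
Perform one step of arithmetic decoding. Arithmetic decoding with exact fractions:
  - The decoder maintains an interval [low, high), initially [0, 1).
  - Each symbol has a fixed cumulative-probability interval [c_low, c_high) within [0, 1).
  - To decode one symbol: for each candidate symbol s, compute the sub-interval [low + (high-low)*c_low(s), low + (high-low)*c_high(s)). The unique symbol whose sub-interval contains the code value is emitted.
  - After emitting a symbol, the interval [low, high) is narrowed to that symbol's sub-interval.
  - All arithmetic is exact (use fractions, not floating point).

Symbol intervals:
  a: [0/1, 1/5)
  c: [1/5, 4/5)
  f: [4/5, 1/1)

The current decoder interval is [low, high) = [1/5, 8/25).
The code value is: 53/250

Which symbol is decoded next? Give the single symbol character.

Answer: a

Derivation:
Interval width = high − low = 8/25 − 1/5 = 3/25
Scaled code = (code − low) / width = (53/250 − 1/5) / 3/25 = 1/10
  a: [0/1, 1/5) ← scaled code falls here ✓
  c: [1/5, 4/5) 
  f: [4/5, 1/1) 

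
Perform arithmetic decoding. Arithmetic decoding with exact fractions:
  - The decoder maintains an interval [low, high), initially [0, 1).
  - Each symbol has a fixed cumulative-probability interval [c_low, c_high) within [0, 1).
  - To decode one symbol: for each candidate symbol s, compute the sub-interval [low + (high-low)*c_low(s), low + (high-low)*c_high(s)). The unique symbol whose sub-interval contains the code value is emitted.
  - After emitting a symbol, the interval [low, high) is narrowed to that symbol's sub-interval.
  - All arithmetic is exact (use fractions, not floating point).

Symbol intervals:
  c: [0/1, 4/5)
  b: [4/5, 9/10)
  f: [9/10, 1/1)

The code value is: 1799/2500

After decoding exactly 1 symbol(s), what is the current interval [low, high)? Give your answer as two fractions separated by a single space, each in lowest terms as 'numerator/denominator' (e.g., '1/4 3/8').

Answer: 0/1 4/5

Derivation:
Step 1: interval [0/1, 1/1), width = 1/1 - 0/1 = 1/1
  'c': [0/1 + 1/1*0/1, 0/1 + 1/1*4/5) = [0/1, 4/5) <- contains code 1799/2500
  'b': [0/1 + 1/1*4/5, 0/1 + 1/1*9/10) = [4/5, 9/10)
  'f': [0/1 + 1/1*9/10, 0/1 + 1/1*1/1) = [9/10, 1/1)
  emit 'c', narrow to [0/1, 4/5)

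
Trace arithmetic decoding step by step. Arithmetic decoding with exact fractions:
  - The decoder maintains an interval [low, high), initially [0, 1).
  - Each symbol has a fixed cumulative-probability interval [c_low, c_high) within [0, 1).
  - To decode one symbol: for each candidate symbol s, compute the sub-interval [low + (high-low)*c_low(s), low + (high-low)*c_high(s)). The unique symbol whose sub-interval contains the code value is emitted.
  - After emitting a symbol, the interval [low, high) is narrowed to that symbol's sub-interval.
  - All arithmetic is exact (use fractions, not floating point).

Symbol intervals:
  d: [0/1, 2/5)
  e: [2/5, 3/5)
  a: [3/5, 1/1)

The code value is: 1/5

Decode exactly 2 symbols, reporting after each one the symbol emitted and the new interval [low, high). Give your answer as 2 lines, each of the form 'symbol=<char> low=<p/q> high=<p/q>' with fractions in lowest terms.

Answer: symbol=d low=0/1 high=2/5
symbol=e low=4/25 high=6/25

Derivation:
Step 1: interval [0/1, 1/1), width = 1/1 - 0/1 = 1/1
  'd': [0/1 + 1/1*0/1, 0/1 + 1/1*2/5) = [0/1, 2/5) <- contains code 1/5
  'e': [0/1 + 1/1*2/5, 0/1 + 1/1*3/5) = [2/5, 3/5)
  'a': [0/1 + 1/1*3/5, 0/1 + 1/1*1/1) = [3/5, 1/1)
  emit 'd', narrow to [0/1, 2/5)
Step 2: interval [0/1, 2/5), width = 2/5 - 0/1 = 2/5
  'd': [0/1 + 2/5*0/1, 0/1 + 2/5*2/5) = [0/1, 4/25)
  'e': [0/1 + 2/5*2/5, 0/1 + 2/5*3/5) = [4/25, 6/25) <- contains code 1/5
  'a': [0/1 + 2/5*3/5, 0/1 + 2/5*1/1) = [6/25, 2/5)
  emit 'e', narrow to [4/25, 6/25)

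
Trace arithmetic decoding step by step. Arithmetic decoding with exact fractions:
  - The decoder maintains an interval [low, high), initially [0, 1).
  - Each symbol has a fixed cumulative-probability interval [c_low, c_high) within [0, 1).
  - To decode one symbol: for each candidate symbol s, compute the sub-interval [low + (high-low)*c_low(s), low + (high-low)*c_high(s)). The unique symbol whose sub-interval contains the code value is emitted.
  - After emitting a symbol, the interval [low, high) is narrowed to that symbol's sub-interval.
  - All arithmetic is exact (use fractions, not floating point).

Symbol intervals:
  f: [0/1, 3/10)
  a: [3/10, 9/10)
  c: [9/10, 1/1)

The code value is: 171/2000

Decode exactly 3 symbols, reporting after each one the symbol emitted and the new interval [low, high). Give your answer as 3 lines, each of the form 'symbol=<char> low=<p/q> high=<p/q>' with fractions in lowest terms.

Step 1: interval [0/1, 1/1), width = 1/1 - 0/1 = 1/1
  'f': [0/1 + 1/1*0/1, 0/1 + 1/1*3/10) = [0/1, 3/10) <- contains code 171/2000
  'a': [0/1 + 1/1*3/10, 0/1 + 1/1*9/10) = [3/10, 9/10)
  'c': [0/1 + 1/1*9/10, 0/1 + 1/1*1/1) = [9/10, 1/1)
  emit 'f', narrow to [0/1, 3/10)
Step 2: interval [0/1, 3/10), width = 3/10 - 0/1 = 3/10
  'f': [0/1 + 3/10*0/1, 0/1 + 3/10*3/10) = [0/1, 9/100) <- contains code 171/2000
  'a': [0/1 + 3/10*3/10, 0/1 + 3/10*9/10) = [9/100, 27/100)
  'c': [0/1 + 3/10*9/10, 0/1 + 3/10*1/1) = [27/100, 3/10)
  emit 'f', narrow to [0/1, 9/100)
Step 3: interval [0/1, 9/100), width = 9/100 - 0/1 = 9/100
  'f': [0/1 + 9/100*0/1, 0/1 + 9/100*3/10) = [0/1, 27/1000)
  'a': [0/1 + 9/100*3/10, 0/1 + 9/100*9/10) = [27/1000, 81/1000)
  'c': [0/1 + 9/100*9/10, 0/1 + 9/100*1/1) = [81/1000, 9/100) <- contains code 171/2000
  emit 'c', narrow to [81/1000, 9/100)

Answer: symbol=f low=0/1 high=3/10
symbol=f low=0/1 high=9/100
symbol=c low=81/1000 high=9/100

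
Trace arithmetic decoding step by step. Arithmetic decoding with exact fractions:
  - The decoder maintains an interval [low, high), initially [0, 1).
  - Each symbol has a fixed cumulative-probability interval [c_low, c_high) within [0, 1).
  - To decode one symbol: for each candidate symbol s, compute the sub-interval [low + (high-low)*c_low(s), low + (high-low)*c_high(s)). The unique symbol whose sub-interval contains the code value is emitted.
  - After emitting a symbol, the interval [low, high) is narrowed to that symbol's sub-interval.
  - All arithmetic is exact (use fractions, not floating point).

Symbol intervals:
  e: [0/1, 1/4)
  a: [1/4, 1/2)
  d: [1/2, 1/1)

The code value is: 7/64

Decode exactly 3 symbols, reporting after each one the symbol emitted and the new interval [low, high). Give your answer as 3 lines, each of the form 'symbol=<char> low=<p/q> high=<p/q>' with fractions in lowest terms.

Answer: symbol=e low=0/1 high=1/4
symbol=a low=1/16 high=1/8
symbol=d low=3/32 high=1/8

Derivation:
Step 1: interval [0/1, 1/1), width = 1/1 - 0/1 = 1/1
  'e': [0/1 + 1/1*0/1, 0/1 + 1/1*1/4) = [0/1, 1/4) <- contains code 7/64
  'a': [0/1 + 1/1*1/4, 0/1 + 1/1*1/2) = [1/4, 1/2)
  'd': [0/1 + 1/1*1/2, 0/1 + 1/1*1/1) = [1/2, 1/1)
  emit 'e', narrow to [0/1, 1/4)
Step 2: interval [0/1, 1/4), width = 1/4 - 0/1 = 1/4
  'e': [0/1 + 1/4*0/1, 0/1 + 1/4*1/4) = [0/1, 1/16)
  'a': [0/1 + 1/4*1/4, 0/1 + 1/4*1/2) = [1/16, 1/8) <- contains code 7/64
  'd': [0/1 + 1/4*1/2, 0/1 + 1/4*1/1) = [1/8, 1/4)
  emit 'a', narrow to [1/16, 1/8)
Step 3: interval [1/16, 1/8), width = 1/8 - 1/16 = 1/16
  'e': [1/16 + 1/16*0/1, 1/16 + 1/16*1/4) = [1/16, 5/64)
  'a': [1/16 + 1/16*1/4, 1/16 + 1/16*1/2) = [5/64, 3/32)
  'd': [1/16 + 1/16*1/2, 1/16 + 1/16*1/1) = [3/32, 1/8) <- contains code 7/64
  emit 'd', narrow to [3/32, 1/8)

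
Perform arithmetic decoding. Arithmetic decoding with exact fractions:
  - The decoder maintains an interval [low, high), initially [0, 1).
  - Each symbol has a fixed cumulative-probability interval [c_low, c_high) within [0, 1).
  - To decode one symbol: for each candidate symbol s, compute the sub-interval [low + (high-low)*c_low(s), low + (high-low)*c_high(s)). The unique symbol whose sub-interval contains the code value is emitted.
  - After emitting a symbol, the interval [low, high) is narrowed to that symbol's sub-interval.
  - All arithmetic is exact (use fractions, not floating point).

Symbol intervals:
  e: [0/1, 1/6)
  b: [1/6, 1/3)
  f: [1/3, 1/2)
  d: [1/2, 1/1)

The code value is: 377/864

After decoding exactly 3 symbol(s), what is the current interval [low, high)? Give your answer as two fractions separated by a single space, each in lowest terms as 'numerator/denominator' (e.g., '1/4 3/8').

Step 1: interval [0/1, 1/1), width = 1/1 - 0/1 = 1/1
  'e': [0/1 + 1/1*0/1, 0/1 + 1/1*1/6) = [0/1, 1/6)
  'b': [0/1 + 1/1*1/6, 0/1 + 1/1*1/3) = [1/6, 1/3)
  'f': [0/1 + 1/1*1/3, 0/1 + 1/1*1/2) = [1/3, 1/2) <- contains code 377/864
  'd': [0/1 + 1/1*1/2, 0/1 + 1/1*1/1) = [1/2, 1/1)
  emit 'f', narrow to [1/3, 1/2)
Step 2: interval [1/3, 1/2), width = 1/2 - 1/3 = 1/6
  'e': [1/3 + 1/6*0/1, 1/3 + 1/6*1/6) = [1/3, 13/36)
  'b': [1/3 + 1/6*1/6, 1/3 + 1/6*1/3) = [13/36, 7/18)
  'f': [1/3 + 1/6*1/3, 1/3 + 1/6*1/2) = [7/18, 5/12)
  'd': [1/3 + 1/6*1/2, 1/3 + 1/6*1/1) = [5/12, 1/2) <- contains code 377/864
  emit 'd', narrow to [5/12, 1/2)
Step 3: interval [5/12, 1/2), width = 1/2 - 5/12 = 1/12
  'e': [5/12 + 1/12*0/1, 5/12 + 1/12*1/6) = [5/12, 31/72)
  'b': [5/12 + 1/12*1/6, 5/12 + 1/12*1/3) = [31/72, 4/9) <- contains code 377/864
  'f': [5/12 + 1/12*1/3, 5/12 + 1/12*1/2) = [4/9, 11/24)
  'd': [5/12 + 1/12*1/2, 5/12 + 1/12*1/1) = [11/24, 1/2)
  emit 'b', narrow to [31/72, 4/9)

Answer: 31/72 4/9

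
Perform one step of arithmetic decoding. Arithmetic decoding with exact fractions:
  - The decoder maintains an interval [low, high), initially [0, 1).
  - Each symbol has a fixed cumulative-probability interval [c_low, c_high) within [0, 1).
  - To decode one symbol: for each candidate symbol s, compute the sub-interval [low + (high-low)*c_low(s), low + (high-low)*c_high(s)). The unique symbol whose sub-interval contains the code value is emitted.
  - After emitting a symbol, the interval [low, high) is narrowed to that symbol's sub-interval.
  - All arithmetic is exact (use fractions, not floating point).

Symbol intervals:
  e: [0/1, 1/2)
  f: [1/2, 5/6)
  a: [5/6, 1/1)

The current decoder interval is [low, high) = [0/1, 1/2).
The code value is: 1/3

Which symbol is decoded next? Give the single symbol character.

Answer: f

Derivation:
Interval width = high − low = 1/2 − 0/1 = 1/2
Scaled code = (code − low) / width = (1/3 − 0/1) / 1/2 = 2/3
  e: [0/1, 1/2) 
  f: [1/2, 5/6) ← scaled code falls here ✓
  a: [5/6, 1/1) 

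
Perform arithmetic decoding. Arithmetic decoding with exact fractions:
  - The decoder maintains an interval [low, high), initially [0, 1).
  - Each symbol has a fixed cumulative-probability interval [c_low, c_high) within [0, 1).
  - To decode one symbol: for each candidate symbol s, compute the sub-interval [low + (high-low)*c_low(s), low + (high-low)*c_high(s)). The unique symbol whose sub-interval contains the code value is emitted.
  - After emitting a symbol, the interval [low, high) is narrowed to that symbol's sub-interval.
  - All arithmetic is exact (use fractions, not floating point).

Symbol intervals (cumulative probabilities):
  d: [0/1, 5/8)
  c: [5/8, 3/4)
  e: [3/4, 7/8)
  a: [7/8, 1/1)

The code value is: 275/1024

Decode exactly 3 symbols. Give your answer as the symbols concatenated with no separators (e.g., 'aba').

Step 1: interval [0/1, 1/1), width = 1/1 - 0/1 = 1/1
  'd': [0/1 + 1/1*0/1, 0/1 + 1/1*5/8) = [0/1, 5/8) <- contains code 275/1024
  'c': [0/1 + 1/1*5/8, 0/1 + 1/1*3/4) = [5/8, 3/4)
  'e': [0/1 + 1/1*3/4, 0/1 + 1/1*7/8) = [3/4, 7/8)
  'a': [0/1 + 1/1*7/8, 0/1 + 1/1*1/1) = [7/8, 1/1)
  emit 'd', narrow to [0/1, 5/8)
Step 2: interval [0/1, 5/8), width = 5/8 - 0/1 = 5/8
  'd': [0/1 + 5/8*0/1, 0/1 + 5/8*5/8) = [0/1, 25/64) <- contains code 275/1024
  'c': [0/1 + 5/8*5/8, 0/1 + 5/8*3/4) = [25/64, 15/32)
  'e': [0/1 + 5/8*3/4, 0/1 + 5/8*7/8) = [15/32, 35/64)
  'a': [0/1 + 5/8*7/8, 0/1 + 5/8*1/1) = [35/64, 5/8)
  emit 'd', narrow to [0/1, 25/64)
Step 3: interval [0/1, 25/64), width = 25/64 - 0/1 = 25/64
  'd': [0/1 + 25/64*0/1, 0/1 + 25/64*5/8) = [0/1, 125/512)
  'c': [0/1 + 25/64*5/8, 0/1 + 25/64*3/4) = [125/512, 75/256) <- contains code 275/1024
  'e': [0/1 + 25/64*3/4, 0/1 + 25/64*7/8) = [75/256, 175/512)
  'a': [0/1 + 25/64*7/8, 0/1 + 25/64*1/1) = [175/512, 25/64)
  emit 'c', narrow to [125/512, 75/256)

Answer: ddc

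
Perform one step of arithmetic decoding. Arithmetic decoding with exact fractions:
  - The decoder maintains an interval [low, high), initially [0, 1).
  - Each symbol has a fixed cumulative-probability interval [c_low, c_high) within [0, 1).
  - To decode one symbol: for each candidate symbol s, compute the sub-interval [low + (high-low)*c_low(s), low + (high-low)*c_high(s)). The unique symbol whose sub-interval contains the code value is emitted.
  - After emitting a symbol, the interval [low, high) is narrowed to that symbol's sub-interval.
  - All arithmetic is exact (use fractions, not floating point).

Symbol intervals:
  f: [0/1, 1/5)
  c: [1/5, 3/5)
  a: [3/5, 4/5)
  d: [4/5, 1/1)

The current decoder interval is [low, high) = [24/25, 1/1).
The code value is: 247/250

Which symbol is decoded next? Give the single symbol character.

Interval width = high − low = 1/1 − 24/25 = 1/25
Scaled code = (code − low) / width = (247/250 − 24/25) / 1/25 = 7/10
  f: [0/1, 1/5) 
  c: [1/5, 3/5) 
  a: [3/5, 4/5) ← scaled code falls here ✓
  d: [4/5, 1/1) 

Answer: a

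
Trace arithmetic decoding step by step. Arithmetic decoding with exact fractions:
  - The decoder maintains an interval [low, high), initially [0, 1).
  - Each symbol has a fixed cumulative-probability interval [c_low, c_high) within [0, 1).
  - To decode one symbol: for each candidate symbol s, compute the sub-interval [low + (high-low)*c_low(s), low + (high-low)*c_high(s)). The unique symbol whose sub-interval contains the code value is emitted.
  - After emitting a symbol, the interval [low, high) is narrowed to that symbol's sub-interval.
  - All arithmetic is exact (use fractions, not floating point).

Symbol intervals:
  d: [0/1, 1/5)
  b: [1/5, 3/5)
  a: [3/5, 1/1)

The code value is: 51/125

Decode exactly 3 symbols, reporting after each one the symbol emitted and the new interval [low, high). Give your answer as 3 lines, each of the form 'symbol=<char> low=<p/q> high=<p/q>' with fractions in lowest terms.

Step 1: interval [0/1, 1/1), width = 1/1 - 0/1 = 1/1
  'd': [0/1 + 1/1*0/1, 0/1 + 1/1*1/5) = [0/1, 1/5)
  'b': [0/1 + 1/1*1/5, 0/1 + 1/1*3/5) = [1/5, 3/5) <- contains code 51/125
  'a': [0/1 + 1/1*3/5, 0/1 + 1/1*1/1) = [3/5, 1/1)
  emit 'b', narrow to [1/5, 3/5)
Step 2: interval [1/5, 3/5), width = 3/5 - 1/5 = 2/5
  'd': [1/5 + 2/5*0/1, 1/5 + 2/5*1/5) = [1/5, 7/25)
  'b': [1/5 + 2/5*1/5, 1/5 + 2/5*3/5) = [7/25, 11/25) <- contains code 51/125
  'a': [1/5 + 2/5*3/5, 1/5 + 2/5*1/1) = [11/25, 3/5)
  emit 'b', narrow to [7/25, 11/25)
Step 3: interval [7/25, 11/25), width = 11/25 - 7/25 = 4/25
  'd': [7/25 + 4/25*0/1, 7/25 + 4/25*1/5) = [7/25, 39/125)
  'b': [7/25 + 4/25*1/5, 7/25 + 4/25*3/5) = [39/125, 47/125)
  'a': [7/25 + 4/25*3/5, 7/25 + 4/25*1/1) = [47/125, 11/25) <- contains code 51/125
  emit 'a', narrow to [47/125, 11/25)

Answer: symbol=b low=1/5 high=3/5
symbol=b low=7/25 high=11/25
symbol=a low=47/125 high=11/25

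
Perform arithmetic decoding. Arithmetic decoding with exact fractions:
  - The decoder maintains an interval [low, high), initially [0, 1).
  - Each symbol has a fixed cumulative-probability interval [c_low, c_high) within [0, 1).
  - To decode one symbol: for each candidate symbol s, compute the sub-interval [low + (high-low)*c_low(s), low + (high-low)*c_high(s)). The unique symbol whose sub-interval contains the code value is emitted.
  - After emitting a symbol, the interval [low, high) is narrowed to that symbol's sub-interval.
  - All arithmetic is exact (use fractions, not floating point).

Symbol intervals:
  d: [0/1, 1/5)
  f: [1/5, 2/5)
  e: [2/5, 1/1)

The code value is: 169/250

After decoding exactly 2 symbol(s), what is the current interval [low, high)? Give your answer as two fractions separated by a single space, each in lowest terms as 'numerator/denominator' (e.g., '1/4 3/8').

Step 1: interval [0/1, 1/1), width = 1/1 - 0/1 = 1/1
  'd': [0/1 + 1/1*0/1, 0/1 + 1/1*1/5) = [0/1, 1/5)
  'f': [0/1 + 1/1*1/5, 0/1 + 1/1*2/5) = [1/5, 2/5)
  'e': [0/1 + 1/1*2/5, 0/1 + 1/1*1/1) = [2/5, 1/1) <- contains code 169/250
  emit 'e', narrow to [2/5, 1/1)
Step 2: interval [2/5, 1/1), width = 1/1 - 2/5 = 3/5
  'd': [2/5 + 3/5*0/1, 2/5 + 3/5*1/5) = [2/5, 13/25)
  'f': [2/5 + 3/5*1/5, 2/5 + 3/5*2/5) = [13/25, 16/25)
  'e': [2/5 + 3/5*2/5, 2/5 + 3/5*1/1) = [16/25, 1/1) <- contains code 169/250
  emit 'e', narrow to [16/25, 1/1)

Answer: 16/25 1/1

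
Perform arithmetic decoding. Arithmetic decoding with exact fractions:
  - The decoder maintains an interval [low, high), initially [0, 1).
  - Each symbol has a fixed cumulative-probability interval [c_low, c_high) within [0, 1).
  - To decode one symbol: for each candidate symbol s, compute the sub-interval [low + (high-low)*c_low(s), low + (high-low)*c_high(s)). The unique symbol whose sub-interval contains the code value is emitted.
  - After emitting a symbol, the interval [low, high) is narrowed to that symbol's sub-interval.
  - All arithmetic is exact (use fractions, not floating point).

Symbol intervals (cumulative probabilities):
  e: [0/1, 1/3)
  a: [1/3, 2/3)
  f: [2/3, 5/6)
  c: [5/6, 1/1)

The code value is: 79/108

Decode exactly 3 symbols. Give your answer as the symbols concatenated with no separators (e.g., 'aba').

Step 1: interval [0/1, 1/1), width = 1/1 - 0/1 = 1/1
  'e': [0/1 + 1/1*0/1, 0/1 + 1/1*1/3) = [0/1, 1/3)
  'a': [0/1 + 1/1*1/3, 0/1 + 1/1*2/3) = [1/3, 2/3)
  'f': [0/1 + 1/1*2/3, 0/1 + 1/1*5/6) = [2/3, 5/6) <- contains code 79/108
  'c': [0/1 + 1/1*5/6, 0/1 + 1/1*1/1) = [5/6, 1/1)
  emit 'f', narrow to [2/3, 5/6)
Step 2: interval [2/3, 5/6), width = 5/6 - 2/3 = 1/6
  'e': [2/3 + 1/6*0/1, 2/3 + 1/6*1/3) = [2/3, 13/18)
  'a': [2/3 + 1/6*1/3, 2/3 + 1/6*2/3) = [13/18, 7/9) <- contains code 79/108
  'f': [2/3 + 1/6*2/3, 2/3 + 1/6*5/6) = [7/9, 29/36)
  'c': [2/3 + 1/6*5/6, 2/3 + 1/6*1/1) = [29/36, 5/6)
  emit 'a', narrow to [13/18, 7/9)
Step 3: interval [13/18, 7/9), width = 7/9 - 13/18 = 1/18
  'e': [13/18 + 1/18*0/1, 13/18 + 1/18*1/3) = [13/18, 20/27) <- contains code 79/108
  'a': [13/18 + 1/18*1/3, 13/18 + 1/18*2/3) = [20/27, 41/54)
  'f': [13/18 + 1/18*2/3, 13/18 + 1/18*5/6) = [41/54, 83/108)
  'c': [13/18 + 1/18*5/6, 13/18 + 1/18*1/1) = [83/108, 7/9)
  emit 'e', narrow to [13/18, 20/27)

Answer: fae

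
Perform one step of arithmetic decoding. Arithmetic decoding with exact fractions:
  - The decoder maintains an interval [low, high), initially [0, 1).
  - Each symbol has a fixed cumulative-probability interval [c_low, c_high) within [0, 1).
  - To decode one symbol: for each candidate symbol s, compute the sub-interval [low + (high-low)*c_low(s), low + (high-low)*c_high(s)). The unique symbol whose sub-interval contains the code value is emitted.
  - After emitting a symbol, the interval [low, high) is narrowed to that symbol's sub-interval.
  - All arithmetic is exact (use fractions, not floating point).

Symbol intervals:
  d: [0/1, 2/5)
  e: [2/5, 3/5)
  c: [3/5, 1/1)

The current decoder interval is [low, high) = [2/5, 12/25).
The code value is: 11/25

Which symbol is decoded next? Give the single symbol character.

Answer: e

Derivation:
Interval width = high − low = 12/25 − 2/5 = 2/25
Scaled code = (code − low) / width = (11/25 − 2/5) / 2/25 = 1/2
  d: [0/1, 2/5) 
  e: [2/5, 3/5) ← scaled code falls here ✓
  c: [3/5, 1/1) 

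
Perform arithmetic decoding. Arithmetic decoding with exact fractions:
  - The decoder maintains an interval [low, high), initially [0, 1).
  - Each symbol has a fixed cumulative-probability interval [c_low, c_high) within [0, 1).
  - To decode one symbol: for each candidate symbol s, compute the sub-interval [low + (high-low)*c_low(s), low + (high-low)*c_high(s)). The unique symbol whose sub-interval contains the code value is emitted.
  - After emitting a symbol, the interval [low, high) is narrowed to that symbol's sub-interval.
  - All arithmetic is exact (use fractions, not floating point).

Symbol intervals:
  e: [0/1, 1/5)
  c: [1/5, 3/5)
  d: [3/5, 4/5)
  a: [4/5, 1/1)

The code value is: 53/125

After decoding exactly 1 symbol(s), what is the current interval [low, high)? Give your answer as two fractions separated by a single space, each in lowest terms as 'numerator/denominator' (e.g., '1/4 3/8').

Answer: 1/5 3/5

Derivation:
Step 1: interval [0/1, 1/1), width = 1/1 - 0/1 = 1/1
  'e': [0/1 + 1/1*0/1, 0/1 + 1/1*1/5) = [0/1, 1/5)
  'c': [0/1 + 1/1*1/5, 0/1 + 1/1*3/5) = [1/5, 3/5) <- contains code 53/125
  'd': [0/1 + 1/1*3/5, 0/1 + 1/1*4/5) = [3/5, 4/5)
  'a': [0/1 + 1/1*4/5, 0/1 + 1/1*1/1) = [4/5, 1/1)
  emit 'c', narrow to [1/5, 3/5)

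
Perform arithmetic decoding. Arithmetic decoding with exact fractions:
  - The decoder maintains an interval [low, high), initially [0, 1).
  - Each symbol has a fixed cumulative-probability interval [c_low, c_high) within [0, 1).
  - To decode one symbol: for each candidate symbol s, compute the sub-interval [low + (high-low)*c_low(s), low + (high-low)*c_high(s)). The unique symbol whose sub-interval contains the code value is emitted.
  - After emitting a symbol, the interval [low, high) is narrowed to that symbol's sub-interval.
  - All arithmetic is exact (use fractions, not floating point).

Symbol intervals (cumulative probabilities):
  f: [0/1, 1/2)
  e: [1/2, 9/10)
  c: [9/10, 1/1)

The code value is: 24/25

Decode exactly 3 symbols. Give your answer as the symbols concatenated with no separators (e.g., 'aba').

Step 1: interval [0/1, 1/1), width = 1/1 - 0/1 = 1/1
  'f': [0/1 + 1/1*0/1, 0/1 + 1/1*1/2) = [0/1, 1/2)
  'e': [0/1 + 1/1*1/2, 0/1 + 1/1*9/10) = [1/2, 9/10)
  'c': [0/1 + 1/1*9/10, 0/1 + 1/1*1/1) = [9/10, 1/1) <- contains code 24/25
  emit 'c', narrow to [9/10, 1/1)
Step 2: interval [9/10, 1/1), width = 1/1 - 9/10 = 1/10
  'f': [9/10 + 1/10*0/1, 9/10 + 1/10*1/2) = [9/10, 19/20)
  'e': [9/10 + 1/10*1/2, 9/10 + 1/10*9/10) = [19/20, 99/100) <- contains code 24/25
  'c': [9/10 + 1/10*9/10, 9/10 + 1/10*1/1) = [99/100, 1/1)
  emit 'e', narrow to [19/20, 99/100)
Step 3: interval [19/20, 99/100), width = 99/100 - 19/20 = 1/25
  'f': [19/20 + 1/25*0/1, 19/20 + 1/25*1/2) = [19/20, 97/100) <- contains code 24/25
  'e': [19/20 + 1/25*1/2, 19/20 + 1/25*9/10) = [97/100, 493/500)
  'c': [19/20 + 1/25*9/10, 19/20 + 1/25*1/1) = [493/500, 99/100)
  emit 'f', narrow to [19/20, 97/100)

Answer: cef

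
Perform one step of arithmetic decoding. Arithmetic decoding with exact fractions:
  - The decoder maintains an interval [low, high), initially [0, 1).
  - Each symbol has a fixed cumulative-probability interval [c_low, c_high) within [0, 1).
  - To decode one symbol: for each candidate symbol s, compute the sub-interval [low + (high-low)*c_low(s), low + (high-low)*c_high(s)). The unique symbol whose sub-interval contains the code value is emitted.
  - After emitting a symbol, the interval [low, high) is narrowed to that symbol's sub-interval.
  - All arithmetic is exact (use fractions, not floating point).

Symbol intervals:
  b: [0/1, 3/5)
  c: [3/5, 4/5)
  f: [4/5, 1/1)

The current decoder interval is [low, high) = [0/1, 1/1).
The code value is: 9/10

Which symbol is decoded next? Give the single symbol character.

Answer: f

Derivation:
Interval width = high − low = 1/1 − 0/1 = 1/1
Scaled code = (code − low) / width = (9/10 − 0/1) / 1/1 = 9/10
  b: [0/1, 3/5) 
  c: [3/5, 4/5) 
  f: [4/5, 1/1) ← scaled code falls here ✓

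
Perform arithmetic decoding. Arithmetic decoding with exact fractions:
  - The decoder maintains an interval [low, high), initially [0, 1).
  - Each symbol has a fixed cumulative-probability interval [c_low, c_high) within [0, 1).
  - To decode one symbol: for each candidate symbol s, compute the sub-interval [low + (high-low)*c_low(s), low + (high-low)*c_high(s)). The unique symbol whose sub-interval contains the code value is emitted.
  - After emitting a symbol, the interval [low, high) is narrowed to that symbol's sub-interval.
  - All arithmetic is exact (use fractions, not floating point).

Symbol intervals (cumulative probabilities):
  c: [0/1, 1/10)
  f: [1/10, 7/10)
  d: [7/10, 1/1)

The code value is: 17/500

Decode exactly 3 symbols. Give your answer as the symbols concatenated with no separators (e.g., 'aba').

Step 1: interval [0/1, 1/1), width = 1/1 - 0/1 = 1/1
  'c': [0/1 + 1/1*0/1, 0/1 + 1/1*1/10) = [0/1, 1/10) <- contains code 17/500
  'f': [0/1 + 1/1*1/10, 0/1 + 1/1*7/10) = [1/10, 7/10)
  'd': [0/1 + 1/1*7/10, 0/1 + 1/1*1/1) = [7/10, 1/1)
  emit 'c', narrow to [0/1, 1/10)
Step 2: interval [0/1, 1/10), width = 1/10 - 0/1 = 1/10
  'c': [0/1 + 1/10*0/1, 0/1 + 1/10*1/10) = [0/1, 1/100)
  'f': [0/1 + 1/10*1/10, 0/1 + 1/10*7/10) = [1/100, 7/100) <- contains code 17/500
  'd': [0/1 + 1/10*7/10, 0/1 + 1/10*1/1) = [7/100, 1/10)
  emit 'f', narrow to [1/100, 7/100)
Step 3: interval [1/100, 7/100), width = 7/100 - 1/100 = 3/50
  'c': [1/100 + 3/50*0/1, 1/100 + 3/50*1/10) = [1/100, 2/125)
  'f': [1/100 + 3/50*1/10, 1/100 + 3/50*7/10) = [2/125, 13/250) <- contains code 17/500
  'd': [1/100 + 3/50*7/10, 1/100 + 3/50*1/1) = [13/250, 7/100)
  emit 'f', narrow to [2/125, 13/250)

Answer: cff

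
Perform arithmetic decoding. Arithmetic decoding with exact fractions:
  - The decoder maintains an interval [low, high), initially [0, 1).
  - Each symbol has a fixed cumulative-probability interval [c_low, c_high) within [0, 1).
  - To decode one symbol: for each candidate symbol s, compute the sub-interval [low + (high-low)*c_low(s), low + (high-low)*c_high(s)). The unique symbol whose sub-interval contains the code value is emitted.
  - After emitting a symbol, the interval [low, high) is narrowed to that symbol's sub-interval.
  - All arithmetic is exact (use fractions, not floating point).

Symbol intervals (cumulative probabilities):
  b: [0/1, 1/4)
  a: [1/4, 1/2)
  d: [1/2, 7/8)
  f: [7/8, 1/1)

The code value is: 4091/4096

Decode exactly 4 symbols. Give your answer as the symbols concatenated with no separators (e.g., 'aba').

Answer: fffa

Derivation:
Step 1: interval [0/1, 1/1), width = 1/1 - 0/1 = 1/1
  'b': [0/1 + 1/1*0/1, 0/1 + 1/1*1/4) = [0/1, 1/4)
  'a': [0/1 + 1/1*1/4, 0/1 + 1/1*1/2) = [1/4, 1/2)
  'd': [0/1 + 1/1*1/2, 0/1 + 1/1*7/8) = [1/2, 7/8)
  'f': [0/1 + 1/1*7/8, 0/1 + 1/1*1/1) = [7/8, 1/1) <- contains code 4091/4096
  emit 'f', narrow to [7/8, 1/1)
Step 2: interval [7/8, 1/1), width = 1/1 - 7/8 = 1/8
  'b': [7/8 + 1/8*0/1, 7/8 + 1/8*1/4) = [7/8, 29/32)
  'a': [7/8 + 1/8*1/4, 7/8 + 1/8*1/2) = [29/32, 15/16)
  'd': [7/8 + 1/8*1/2, 7/8 + 1/8*7/8) = [15/16, 63/64)
  'f': [7/8 + 1/8*7/8, 7/8 + 1/8*1/1) = [63/64, 1/1) <- contains code 4091/4096
  emit 'f', narrow to [63/64, 1/1)
Step 3: interval [63/64, 1/1), width = 1/1 - 63/64 = 1/64
  'b': [63/64 + 1/64*0/1, 63/64 + 1/64*1/4) = [63/64, 253/256)
  'a': [63/64 + 1/64*1/4, 63/64 + 1/64*1/2) = [253/256, 127/128)
  'd': [63/64 + 1/64*1/2, 63/64 + 1/64*7/8) = [127/128, 511/512)
  'f': [63/64 + 1/64*7/8, 63/64 + 1/64*1/1) = [511/512, 1/1) <- contains code 4091/4096
  emit 'f', narrow to [511/512, 1/1)
Step 4: interval [511/512, 1/1), width = 1/1 - 511/512 = 1/512
  'b': [511/512 + 1/512*0/1, 511/512 + 1/512*1/4) = [511/512, 2045/2048)
  'a': [511/512 + 1/512*1/4, 511/512 + 1/512*1/2) = [2045/2048, 1023/1024) <- contains code 4091/4096
  'd': [511/512 + 1/512*1/2, 511/512 + 1/512*7/8) = [1023/1024, 4095/4096)
  'f': [511/512 + 1/512*7/8, 511/512 + 1/512*1/1) = [4095/4096, 1/1)
  emit 'a', narrow to [2045/2048, 1023/1024)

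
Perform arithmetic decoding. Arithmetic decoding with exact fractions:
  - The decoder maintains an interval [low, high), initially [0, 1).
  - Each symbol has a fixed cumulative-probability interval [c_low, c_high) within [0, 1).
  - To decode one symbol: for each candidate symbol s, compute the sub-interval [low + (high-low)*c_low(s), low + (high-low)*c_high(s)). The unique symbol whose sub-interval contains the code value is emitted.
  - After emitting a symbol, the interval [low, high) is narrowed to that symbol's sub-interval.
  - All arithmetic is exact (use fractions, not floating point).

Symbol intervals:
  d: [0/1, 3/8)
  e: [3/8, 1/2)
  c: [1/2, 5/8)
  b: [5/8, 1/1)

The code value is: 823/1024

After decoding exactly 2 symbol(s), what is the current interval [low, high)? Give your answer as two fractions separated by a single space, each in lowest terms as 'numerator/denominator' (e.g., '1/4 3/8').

Step 1: interval [0/1, 1/1), width = 1/1 - 0/1 = 1/1
  'd': [0/1 + 1/1*0/1, 0/1 + 1/1*3/8) = [0/1, 3/8)
  'e': [0/1 + 1/1*3/8, 0/1 + 1/1*1/2) = [3/8, 1/2)
  'c': [0/1 + 1/1*1/2, 0/1 + 1/1*5/8) = [1/2, 5/8)
  'b': [0/1 + 1/1*5/8, 0/1 + 1/1*1/1) = [5/8, 1/1) <- contains code 823/1024
  emit 'b', narrow to [5/8, 1/1)
Step 2: interval [5/8, 1/1), width = 1/1 - 5/8 = 3/8
  'd': [5/8 + 3/8*0/1, 5/8 + 3/8*3/8) = [5/8, 49/64)
  'e': [5/8 + 3/8*3/8, 5/8 + 3/8*1/2) = [49/64, 13/16) <- contains code 823/1024
  'c': [5/8 + 3/8*1/2, 5/8 + 3/8*5/8) = [13/16, 55/64)
  'b': [5/8 + 3/8*5/8, 5/8 + 3/8*1/1) = [55/64, 1/1)
  emit 'e', narrow to [49/64, 13/16)

Answer: 49/64 13/16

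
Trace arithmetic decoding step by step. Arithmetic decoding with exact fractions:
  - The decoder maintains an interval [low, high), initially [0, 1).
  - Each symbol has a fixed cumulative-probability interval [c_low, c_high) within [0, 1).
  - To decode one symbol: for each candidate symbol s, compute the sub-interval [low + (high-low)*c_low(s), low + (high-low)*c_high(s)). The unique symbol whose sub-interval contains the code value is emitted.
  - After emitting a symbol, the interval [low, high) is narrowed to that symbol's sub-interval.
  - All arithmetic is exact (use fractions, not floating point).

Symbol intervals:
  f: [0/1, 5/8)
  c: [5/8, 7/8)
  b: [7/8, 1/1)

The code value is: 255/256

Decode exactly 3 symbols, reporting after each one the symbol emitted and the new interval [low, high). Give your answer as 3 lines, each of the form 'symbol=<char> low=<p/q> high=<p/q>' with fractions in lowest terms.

Step 1: interval [0/1, 1/1), width = 1/1 - 0/1 = 1/1
  'f': [0/1 + 1/1*0/1, 0/1 + 1/1*5/8) = [0/1, 5/8)
  'c': [0/1 + 1/1*5/8, 0/1 + 1/1*7/8) = [5/8, 7/8)
  'b': [0/1 + 1/1*7/8, 0/1 + 1/1*1/1) = [7/8, 1/1) <- contains code 255/256
  emit 'b', narrow to [7/8, 1/1)
Step 2: interval [7/8, 1/1), width = 1/1 - 7/8 = 1/8
  'f': [7/8 + 1/8*0/1, 7/8 + 1/8*5/8) = [7/8, 61/64)
  'c': [7/8 + 1/8*5/8, 7/8 + 1/8*7/8) = [61/64, 63/64)
  'b': [7/8 + 1/8*7/8, 7/8 + 1/8*1/1) = [63/64, 1/1) <- contains code 255/256
  emit 'b', narrow to [63/64, 1/1)
Step 3: interval [63/64, 1/1), width = 1/1 - 63/64 = 1/64
  'f': [63/64 + 1/64*0/1, 63/64 + 1/64*5/8) = [63/64, 509/512)
  'c': [63/64 + 1/64*5/8, 63/64 + 1/64*7/8) = [509/512, 511/512) <- contains code 255/256
  'b': [63/64 + 1/64*7/8, 63/64 + 1/64*1/1) = [511/512, 1/1)
  emit 'c', narrow to [509/512, 511/512)

Answer: symbol=b low=7/8 high=1/1
symbol=b low=63/64 high=1/1
symbol=c low=509/512 high=511/512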